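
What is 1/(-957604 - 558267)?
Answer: -1/1515871 ≈ -6.5969e-7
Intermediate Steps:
1/(-957604 - 558267) = 1/(-1515871) = -1/1515871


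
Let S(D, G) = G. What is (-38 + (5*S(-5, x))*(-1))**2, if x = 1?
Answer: 1849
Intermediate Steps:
(-38 + (5*S(-5, x))*(-1))**2 = (-38 + (5*1)*(-1))**2 = (-38 + 5*(-1))**2 = (-38 - 5)**2 = (-43)**2 = 1849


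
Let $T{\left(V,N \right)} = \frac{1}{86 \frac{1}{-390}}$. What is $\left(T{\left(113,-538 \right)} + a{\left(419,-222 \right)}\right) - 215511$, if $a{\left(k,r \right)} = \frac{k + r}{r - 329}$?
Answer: $- \frac{5106218039}{23693} \approx -2.1552 \cdot 10^{5}$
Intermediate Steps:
$a{\left(k,r \right)} = \frac{k + r}{-329 + r}$
$T{\left(V,N \right)} = - \frac{195}{43}$ ($T{\left(V,N \right)} = \frac{1}{86 \left(- \frac{1}{390}\right)} = \frac{1}{- \frac{43}{195}} = - \frac{195}{43}$)
$\left(T{\left(113,-538 \right)} + a{\left(419,-222 \right)}\right) - 215511 = \left(- \frac{195}{43} + \frac{419 - 222}{-329 - 222}\right) - 215511 = \left(- \frac{195}{43} + \frac{1}{-551} \cdot 197\right) - 215511 = \left(- \frac{195}{43} - \frac{197}{551}\right) - 215511 = - \frac{115916}{23693} - 215511 = - \frac{5106218039}{23693}$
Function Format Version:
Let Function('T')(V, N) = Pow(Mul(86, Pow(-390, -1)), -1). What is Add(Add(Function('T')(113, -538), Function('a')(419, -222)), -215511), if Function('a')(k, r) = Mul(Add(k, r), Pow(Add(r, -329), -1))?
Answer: Rational(-5106218039, 23693) ≈ -2.1552e+5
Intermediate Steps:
Function('a')(k, r) = Mul(Pow(Add(-329, r), -1), Add(k, r)) (Function('a')(k, r) = Mul(Add(k, r), Pow(Add(-329, r), -1)) = Mul(Pow(Add(-329, r), -1), Add(k, r)))
Function('T')(V, N) = Rational(-195, 43) (Function('T')(V, N) = Pow(Mul(86, Rational(-1, 390)), -1) = Pow(Rational(-43, 195), -1) = Rational(-195, 43))
Add(Add(Function('T')(113, -538), Function('a')(419, -222)), -215511) = Add(Add(Rational(-195, 43), Mul(Pow(Add(-329, -222), -1), Add(419, -222))), -215511) = Add(Add(Rational(-195, 43), Mul(Pow(-551, -1), 197)), -215511) = Add(Add(Rational(-195, 43), Mul(Rational(-1, 551), 197)), -215511) = Add(Add(Rational(-195, 43), Rational(-197, 551)), -215511) = Add(Rational(-115916, 23693), -215511) = Rational(-5106218039, 23693)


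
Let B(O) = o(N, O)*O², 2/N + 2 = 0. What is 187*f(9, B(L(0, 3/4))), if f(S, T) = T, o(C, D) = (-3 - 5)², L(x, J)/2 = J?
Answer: 26928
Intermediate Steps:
N = -1 (N = 2/(-2 + 0) = 2/(-2) = 2*(-½) = -1)
L(x, J) = 2*J
o(C, D) = 64 (o(C, D) = (-8)² = 64)
B(O) = 64*O²
187*f(9, B(L(0, 3/4))) = 187*(64*(2*(3/4))²) = 187*(64*(2*(3*(¼)))²) = 187*(64*(2*(¾))²) = 187*(64*(3/2)²) = 187*(64*(9/4)) = 187*144 = 26928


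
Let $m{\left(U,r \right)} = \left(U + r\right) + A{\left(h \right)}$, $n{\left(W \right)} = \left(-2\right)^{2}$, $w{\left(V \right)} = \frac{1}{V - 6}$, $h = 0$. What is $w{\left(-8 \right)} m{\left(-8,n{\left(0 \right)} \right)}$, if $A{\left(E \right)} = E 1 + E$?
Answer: $\frac{2}{7} \approx 0.28571$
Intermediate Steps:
$w{\left(V \right)} = \frac{1}{-6 + V}$
$A{\left(E \right)} = 2 E$ ($A{\left(E \right)} = E + E = 2 E$)
$n{\left(W \right)} = 4$
$m{\left(U,r \right)} = U + r$ ($m{\left(U,r \right)} = \left(U + r\right) + 2 \cdot 0 = \left(U + r\right) + 0 = U + r$)
$w{\left(-8 \right)} m{\left(-8,n{\left(0 \right)} \right)} = \frac{-8 + 4}{-6 - 8} = \frac{1}{-14} \left(-4\right) = \left(- \frac{1}{14}\right) \left(-4\right) = \frac{2}{7}$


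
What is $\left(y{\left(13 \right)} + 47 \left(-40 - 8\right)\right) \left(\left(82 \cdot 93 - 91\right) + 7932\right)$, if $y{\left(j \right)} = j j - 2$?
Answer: $-32310563$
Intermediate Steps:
$y{\left(j \right)} = -2 + j^{2}$ ($y{\left(j \right)} = j^{2} - 2 = -2 + j^{2}$)
$\left(y{\left(13 \right)} + 47 \left(-40 - 8\right)\right) \left(\left(82 \cdot 93 - 91\right) + 7932\right) = \left(\left(-2 + 13^{2}\right) + 47 \left(-40 - 8\right)\right) \left(\left(82 \cdot 93 - 91\right) + 7932\right) = \left(\left(-2 + 169\right) + 47 \left(-48\right)\right) \left(\left(7626 - 91\right) + 7932\right) = \left(167 - 2256\right) \left(7535 + 7932\right) = \left(-2089\right) 15467 = -32310563$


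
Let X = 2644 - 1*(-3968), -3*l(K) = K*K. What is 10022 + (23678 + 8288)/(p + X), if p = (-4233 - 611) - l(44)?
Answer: 36327589/3620 ≈ 10035.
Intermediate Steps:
l(K) = -K²/3 (l(K) = -K*K/3 = -K²/3)
X = 6612 (X = 2644 + 3968 = 6612)
p = -12596/3 (p = (-4233 - 611) - (-1)*44²/3 = -4844 - (-1)*1936/3 = -4844 - 1*(-1936/3) = -4844 + 1936/3 = -12596/3 ≈ -4198.7)
10022 + (23678 + 8288)/(p + X) = 10022 + (23678 + 8288)/(-12596/3 + 6612) = 10022 + 31966/(7240/3) = 10022 + 31966*(3/7240) = 10022 + 47949/3620 = 36327589/3620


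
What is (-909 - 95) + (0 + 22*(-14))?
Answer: -1312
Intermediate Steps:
(-909 - 95) + (0 + 22*(-14)) = -1004 + (0 - 308) = -1004 - 308 = -1312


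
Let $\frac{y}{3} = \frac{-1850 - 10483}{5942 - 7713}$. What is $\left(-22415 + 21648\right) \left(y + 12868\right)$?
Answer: $- \frac{17507716109}{1771} \approx -9.8858 \cdot 10^{6}$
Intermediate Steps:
$y = \frac{36999}{1771}$ ($y = 3 \frac{-1850 - 10483}{5942 - 7713} = 3 \left(- \frac{12333}{-1771}\right) = 3 \left(\left(-12333\right) \left(- \frac{1}{1771}\right)\right) = 3 \cdot \frac{12333}{1771} = \frac{36999}{1771} \approx 20.892$)
$\left(-22415 + 21648\right) \left(y + 12868\right) = \left(-22415 + 21648\right) \left(\frac{36999}{1771} + 12868\right) = \left(-767\right) \frac{22826227}{1771} = - \frac{17507716109}{1771}$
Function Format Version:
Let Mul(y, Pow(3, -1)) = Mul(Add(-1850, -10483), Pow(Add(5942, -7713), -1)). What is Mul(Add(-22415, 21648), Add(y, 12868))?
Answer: Rational(-17507716109, 1771) ≈ -9.8858e+6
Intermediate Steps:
y = Rational(36999, 1771) (y = Mul(3, Mul(Add(-1850, -10483), Pow(Add(5942, -7713), -1))) = Mul(3, Mul(-12333, Pow(-1771, -1))) = Mul(3, Mul(-12333, Rational(-1, 1771))) = Mul(3, Rational(12333, 1771)) = Rational(36999, 1771) ≈ 20.892)
Mul(Add(-22415, 21648), Add(y, 12868)) = Mul(Add(-22415, 21648), Add(Rational(36999, 1771), 12868)) = Mul(-767, Rational(22826227, 1771)) = Rational(-17507716109, 1771)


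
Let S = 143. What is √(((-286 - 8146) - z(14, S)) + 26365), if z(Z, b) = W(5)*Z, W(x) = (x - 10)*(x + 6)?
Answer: √18703 ≈ 136.76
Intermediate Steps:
W(x) = (-10 + x)*(6 + x)
z(Z, b) = -55*Z (z(Z, b) = (-60 + 5² - 4*5)*Z = (-60 + 25 - 20)*Z = -55*Z)
√(((-286 - 8146) - z(14, S)) + 26365) = √(((-286 - 8146) - (-55)*14) + 26365) = √((-8432 - 1*(-770)) + 26365) = √((-8432 + 770) + 26365) = √(-7662 + 26365) = √18703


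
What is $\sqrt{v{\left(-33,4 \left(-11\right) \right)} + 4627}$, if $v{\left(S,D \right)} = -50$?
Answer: $\sqrt{4577} \approx 67.654$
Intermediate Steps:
$\sqrt{v{\left(-33,4 \left(-11\right) \right)} + 4627} = \sqrt{-50 + 4627} = \sqrt{4577}$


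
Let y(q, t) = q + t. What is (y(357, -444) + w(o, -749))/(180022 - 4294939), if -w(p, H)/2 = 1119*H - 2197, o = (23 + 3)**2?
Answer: -1680569/4114917 ≈ -0.40841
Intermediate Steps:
o = 676 (o = 26**2 = 676)
w(p, H) = 4394 - 2238*H (w(p, H) = -2*(1119*H - 2197) = -2*(-2197 + 1119*H) = 4394 - 2238*H)
(y(357, -444) + w(o, -749))/(180022 - 4294939) = ((357 - 444) + (4394 - 2238*(-749)))/(180022 - 4294939) = (-87 + (4394 + 1676262))/(-4114917) = (-87 + 1680656)*(-1/4114917) = 1680569*(-1/4114917) = -1680569/4114917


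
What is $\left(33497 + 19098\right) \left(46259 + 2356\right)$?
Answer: $2556905925$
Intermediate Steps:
$\left(33497 + 19098\right) \left(46259 + 2356\right) = 52595 \cdot 48615 = 2556905925$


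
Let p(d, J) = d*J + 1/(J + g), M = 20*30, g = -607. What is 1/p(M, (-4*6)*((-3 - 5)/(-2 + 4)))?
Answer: 511/29433599 ≈ 1.7361e-5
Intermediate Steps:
M = 600
p(d, J) = 1/(-607 + J) + J*d (p(d, J) = d*J + 1/(J - 607) = J*d + 1/(-607 + J) = 1/(-607 + J) + J*d)
1/p(M, (-4*6)*((-3 - 5)/(-2 + 4))) = 1/((1 + 600*((-4*6)*((-3 - 5)/(-2 + 4)))**2 - 607*(-4*6)*((-3 - 5)/(-2 + 4))*600)/(-607 + (-4*6)*((-3 - 5)/(-2 + 4)))) = 1/((1 + 600*(-(-192)/2)**2 - 607*(-(-192)/2)*600)/(-607 - (-192)/2)) = 1/((1 + 600*(-24*(-4))**2 - 607*(-24*(-4))*600)/(-607 - 24*(-4))) = 1/((1 + 600*96**2 - 607*96*600)/(-607 + 96)) = 1/((1 + 600*9216 - 34963200)/(-511)) = 1/(-(1 + 5529600 - 34963200)/511) = 1/(-1/511*(-29433599)) = 1/(29433599/511) = 511/29433599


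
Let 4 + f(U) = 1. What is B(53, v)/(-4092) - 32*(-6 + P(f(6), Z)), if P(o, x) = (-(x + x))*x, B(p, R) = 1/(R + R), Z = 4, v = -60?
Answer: 597104641/491040 ≈ 1216.0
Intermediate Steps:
B(p, R) = 1/(2*R)
f(U) = -3 (f(U) = -4 + 1 = -3)
P(o, x) = -2*x² (P(o, x) = (-2*x)*x = -2*x²)
B(53, v)/(-4092) - 32*(-6 + P(f(6), Z)) = ((½)/(-60))/(-4092) - 32*(-6 - 2*4²) = ((½)*(-1/60))*(-1/4092) - 32*(-6 - 2*16) = -1/120*(-1/4092) - 32*(-6 - 32) = 1/491040 - 32*(-38) = 1/491040 + 1216 = 597104641/491040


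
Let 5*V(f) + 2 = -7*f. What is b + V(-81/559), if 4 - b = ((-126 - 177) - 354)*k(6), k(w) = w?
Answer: 11028519/2795 ≈ 3945.8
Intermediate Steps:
V(f) = -⅖ - 7*f/5 (V(f) = -⅖ + (-7*f)/5 = -⅖ - 7*f/5)
b = 3946 (b = 4 - ((-126 - 177) - 354)*6 = 4 - (-303 - 354)*6 = 4 - (-657)*6 = 4 - 1*(-3942) = 4 + 3942 = 3946)
b + V(-81/559) = 3946 + (-⅖ - (-567)/(5*559)) = 3946 + (-⅖ - 7/5*(-81/559)) = 3946 + (-⅖ + 567/2795) = 3946 - 551/2795 = 11028519/2795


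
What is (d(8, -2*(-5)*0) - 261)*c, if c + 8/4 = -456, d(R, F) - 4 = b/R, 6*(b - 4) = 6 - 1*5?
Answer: 2819219/24 ≈ 1.1747e+5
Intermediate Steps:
b = 25/6 (b = 4 + (6 - 1*5)/6 = 4 + (6 - 5)/6 = 4 + (⅙)*1 = 4 + ⅙ = 25/6 ≈ 4.1667)
d(R, F) = 4 + 25/(6*R)
c = -458 (c = -2 - 456 = -458)
(d(8, -2*(-5)*0) - 261)*c = ((4 + (25/6)/8) - 261)*(-458) = ((4 + (25/6)*(⅛)) - 261)*(-458) = ((4 + 25/48) - 261)*(-458) = (217/48 - 261)*(-458) = -12311/48*(-458) = 2819219/24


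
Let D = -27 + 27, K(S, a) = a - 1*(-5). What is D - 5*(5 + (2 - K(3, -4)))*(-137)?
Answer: 4110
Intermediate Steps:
K(S, a) = 5 + a (K(S, a) = a + 5 = 5 + a)
D = 0
D - 5*(5 + (2 - K(3, -4)))*(-137) = 0 - 5*(5 + (2 - (5 - 4)))*(-137) = 0 - 5*(5 + (2 - 1*1))*(-137) = 0 - 5*(5 + (2 - 1))*(-137) = 0 - 5*(5 + 1)*(-137) = 0 - 5*6*(-137) = 0 - 30*(-137) = 0 + 4110 = 4110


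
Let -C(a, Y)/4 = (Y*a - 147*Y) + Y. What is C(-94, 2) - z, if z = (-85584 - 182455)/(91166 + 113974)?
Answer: 394136839/205140 ≈ 1921.3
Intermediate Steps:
z = -268039/205140 ≈ -1.3066
C(a, Y) = 584*Y - 4*Y*a (C(a, Y) = -4*((Y*a - 147*Y) + Y) = -4*((-147*Y + Y*a) + Y) = -4*(-146*Y + Y*a) = 584*Y - 4*Y*a)
C(-94, 2) - z = 4*2*(146 - 1*(-94)) - 1*(-268039/205140) = 4*2*(146 + 94) + 268039/205140 = 4*2*240 + 268039/205140 = 1920 + 268039/205140 = 394136839/205140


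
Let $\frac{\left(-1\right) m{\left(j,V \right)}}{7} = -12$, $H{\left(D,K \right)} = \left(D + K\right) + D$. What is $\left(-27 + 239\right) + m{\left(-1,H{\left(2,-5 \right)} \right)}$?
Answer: $296$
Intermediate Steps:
$H{\left(D,K \right)} = K + 2 D$
$m{\left(j,V \right)} = 84$ ($m{\left(j,V \right)} = \left(-7\right) \left(-12\right) = 84$)
$\left(-27 + 239\right) + m{\left(-1,H{\left(2,-5 \right)} \right)} = \left(-27 + 239\right) + 84 = 212 + 84 = 296$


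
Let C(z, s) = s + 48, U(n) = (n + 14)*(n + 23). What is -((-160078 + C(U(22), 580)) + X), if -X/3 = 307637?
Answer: 1082361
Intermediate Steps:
U(n) = (14 + n)*(23 + n)
C(z, s) = 48 + s
X = -922911 (X = -3*307637 = -922911)
-((-160078 + C(U(22), 580)) + X) = -((-160078 + (48 + 580)) - 922911) = -((-160078 + 628) - 922911) = -(-159450 - 922911) = -1*(-1082361) = 1082361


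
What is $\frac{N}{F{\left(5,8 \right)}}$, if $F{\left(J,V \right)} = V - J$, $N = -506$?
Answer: $- \frac{506}{3} \approx -168.67$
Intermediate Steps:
$\frac{N}{F{\left(5,8 \right)}} = - \frac{506}{8 - 5} = - \frac{506}{3}$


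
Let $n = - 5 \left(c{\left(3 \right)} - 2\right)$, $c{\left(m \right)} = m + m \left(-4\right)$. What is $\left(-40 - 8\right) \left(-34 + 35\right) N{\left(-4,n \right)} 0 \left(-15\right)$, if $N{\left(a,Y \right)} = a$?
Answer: $0$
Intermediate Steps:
$c{\left(m \right)} = - 3 m$ ($c{\left(m \right)} = m - 4 m = - 3 m$)
$n = 55$ ($n = - 5 \left(\left(-3\right) 3 - 2\right) = - 5 \left(-9 - 2\right) = \left(-5\right) \left(-11\right) = 55$)
$\left(-40 - 8\right) \left(-34 + 35\right) N{\left(-4,n \right)} 0 \left(-15\right) = \left(-40 - 8\right) \left(-34 + 35\right) \left(-4\right) 0 \left(-15\right) = \left(-48\right) 1 \left(-4\right) 0 = \left(-48\right) \left(-4\right) 0 = 192 \cdot 0 = 0$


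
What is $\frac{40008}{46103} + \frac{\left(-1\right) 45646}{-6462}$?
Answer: $\frac{1181474617}{148958793} \approx 7.9316$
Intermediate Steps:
$\frac{40008}{46103} + \frac{\left(-1\right) 45646}{-6462} = 40008 \cdot \frac{1}{46103} - - \frac{22823}{3231} = \frac{40008}{46103} + \frac{22823}{3231} = \frac{1181474617}{148958793}$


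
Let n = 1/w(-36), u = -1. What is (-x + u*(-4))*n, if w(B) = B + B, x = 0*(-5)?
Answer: -1/18 ≈ -0.055556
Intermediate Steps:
x = 0
w(B) = 2*B
n = -1/72 (n = 1/(2*(-36)) = 1/(-72) = -1/72 ≈ -0.013889)
(-x + u*(-4))*n = (-1*0 - 1*(-4))*(-1/72) = (0 + 4)*(-1/72) = 4*(-1/72) = -1/18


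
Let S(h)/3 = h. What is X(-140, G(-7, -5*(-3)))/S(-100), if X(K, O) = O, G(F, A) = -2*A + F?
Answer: 37/300 ≈ 0.12333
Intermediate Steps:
S(h) = 3*h
G(F, A) = F - 2*A
X(-140, G(-7, -5*(-3)))/S(-100) = (-7 - (-10)*(-3))/((3*(-100))) = (-7 - 2*15)/(-300) = (-7 - 30)*(-1/300) = -37*(-1/300) = 37/300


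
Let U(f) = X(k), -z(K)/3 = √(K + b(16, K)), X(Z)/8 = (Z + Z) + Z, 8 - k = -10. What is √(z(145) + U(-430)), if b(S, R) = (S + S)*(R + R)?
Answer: √(432 - 15*√377) ≈ 11.864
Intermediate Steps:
k = 18 (k = 8 - 1*(-10) = 8 + 10 = 18)
b(S, R) = 4*R*S (b(S, R) = (2*S)*(2*R) = 4*R*S)
X(Z) = 24*Z (X(Z) = 8*((Z + Z) + Z) = 8*(2*Z + Z) = 8*(3*Z) = 24*Z)
z(K) = -3*√65*√K (z(K) = -3*√(K + 4*K*16) = -3*√(K + 64*K) = -3*√65*√K)
U(f) = 432 (U(f) = 24*18 = 432)
√(z(145) + U(-430)) = √(-3*√65*√145 + 432) = √(-15*√377 + 432) = √(432 - 15*√377)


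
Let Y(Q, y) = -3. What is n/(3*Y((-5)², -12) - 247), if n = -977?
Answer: 977/256 ≈ 3.8164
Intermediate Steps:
n/(3*Y((-5)², -12) - 247) = -977/(3*(-3) - 247) = -977/(-9 - 247) = -977/(-256) = -977*(-1/256) = 977/256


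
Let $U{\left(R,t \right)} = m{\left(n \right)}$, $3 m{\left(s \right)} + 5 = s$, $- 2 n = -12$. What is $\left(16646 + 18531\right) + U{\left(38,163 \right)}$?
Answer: $\frac{105532}{3} \approx 35177.0$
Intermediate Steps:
$n = 6$ ($n = \left(- \frac{1}{2}\right) \left(-12\right) = 6$)
$m{\left(s \right)} = - \frac{5}{3} + \frac{s}{3}$
$U{\left(R,t \right)} = \frac{1}{3}$ ($U{\left(R,t \right)} = - \frac{5}{3} + \frac{1}{3} \cdot 6 = - \frac{5}{3} + 2 = \frac{1}{3}$)
$\left(16646 + 18531\right) + U{\left(38,163 \right)} = \left(16646 + 18531\right) + \frac{1}{3} = 35177 + \frac{1}{3} = \frac{105532}{3}$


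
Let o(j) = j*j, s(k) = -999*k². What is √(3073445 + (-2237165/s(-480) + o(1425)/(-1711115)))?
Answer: √9196331319474321763766737635/54700924320 ≈ 1753.1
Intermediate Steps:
o(j) = j²
√(3073445 + (-2237165/s(-480) + o(1425)/(-1711115))) = √(3073445 + (-2237165/((-999*(-480)²)) + 1425²/(-1711115))) = √(3073445 + (-2237165/((-999*230400)) + 2030625*(-1/1711115))) = √(3073445 + (-2237165/(-230169600) - 406125/342223)) = √(3073445 + (-2237165*(-1/230169600) - 406125/342223)) = √(3073445 + (447433/46033920 - 406125/342223)) = √(3073445 - 18542403896441/15753866204160) = √(48418622773440634759/15753866204160) = √9196331319474321763766737635/54700924320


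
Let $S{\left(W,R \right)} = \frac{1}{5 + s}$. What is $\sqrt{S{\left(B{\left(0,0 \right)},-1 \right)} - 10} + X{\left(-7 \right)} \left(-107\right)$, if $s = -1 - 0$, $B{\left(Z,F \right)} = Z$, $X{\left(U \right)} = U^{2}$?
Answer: $-5243 + \frac{i \sqrt{39}}{2} \approx -5243.0 + 3.1225 i$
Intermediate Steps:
$s = -1$ ($s = -1 + 0 = -1$)
$S{\left(W,R \right)} = \frac{1}{4}$ ($S{\left(W,R \right)} = \frac{1}{5 - 1} = \frac{1}{4}$)
$\sqrt{S{\left(B{\left(0,0 \right)},-1 \right)} - 10} + X{\left(-7 \right)} \left(-107\right) = \sqrt{\frac{1}{4} - 10} + \left(-7\right)^{2} \left(-107\right) = \sqrt{- \frac{39}{4}} + 49 \left(-107\right) = \frac{i \sqrt{39}}{2} - 5243 = -5243 + \frac{i \sqrt{39}}{2}$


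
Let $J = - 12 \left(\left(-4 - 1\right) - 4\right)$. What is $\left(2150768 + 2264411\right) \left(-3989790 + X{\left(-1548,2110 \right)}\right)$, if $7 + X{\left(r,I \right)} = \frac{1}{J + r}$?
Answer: $- \frac{25366561821689899}{1440} \approx -1.7616 \cdot 10^{13}$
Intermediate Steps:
$J = 108$ ($J = - 12 \left(-5 - 4\right) = \left(-12\right) \left(-9\right) = 108$)
$X{\left(r,I \right)} = -7 + \frac{1}{108 + r}$
$\left(2150768 + 2264411\right) \left(-3989790 + X{\left(-1548,2110 \right)}\right) = \left(2150768 + 2264411\right) \left(-3989790 + \frac{-755 - -10836}{108 - 1548}\right) = 4415179 \left(-3989790 + \frac{-755 + 10836}{-1440}\right) = 4415179 \left(-3989790 - \frac{10081}{1440}\right) = 4415179 \left(- \frac{5745307681}{1440}\right) = - \frac{25366561821689899}{1440}$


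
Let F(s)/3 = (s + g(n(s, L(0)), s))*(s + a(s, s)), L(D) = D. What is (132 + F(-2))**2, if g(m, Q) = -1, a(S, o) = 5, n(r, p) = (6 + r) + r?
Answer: 11025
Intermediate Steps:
n(r, p) = 6 + 2*r
F(s) = 3*(-1 + s)*(5 + s) (F(s) = 3*((s - 1)*(s + 5)) = 3*((-1 + s)*(5 + s)) = 3*(-1 + s)*(5 + s))
(132 + F(-2))**2 = (132 + (-15 + 3*(-2)**2 + 12*(-2)))**2 = (132 + (-15 + 3*4 - 24))**2 = (132 + (-15 + 12 - 24))**2 = (132 - 27)**2 = 105**2 = 11025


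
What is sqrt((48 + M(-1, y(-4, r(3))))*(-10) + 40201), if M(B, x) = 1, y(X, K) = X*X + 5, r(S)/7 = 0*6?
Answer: sqrt(39711) ≈ 199.28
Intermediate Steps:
r(S) = 0 (r(S) = 7*(0*6) = 7*0 = 0)
y(X, K) = 5 + X**2 (y(X, K) = X**2 + 5 = 5 + X**2)
sqrt((48 + M(-1, y(-4, r(3))))*(-10) + 40201) = sqrt((48 + 1)*(-10) + 40201) = sqrt(49*(-10) + 40201) = sqrt(-490 + 40201) = sqrt(39711)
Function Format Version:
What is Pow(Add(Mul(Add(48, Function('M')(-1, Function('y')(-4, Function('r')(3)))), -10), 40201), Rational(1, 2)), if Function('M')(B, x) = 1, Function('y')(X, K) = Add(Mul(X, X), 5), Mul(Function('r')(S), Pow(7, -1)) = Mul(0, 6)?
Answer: Pow(39711, Rational(1, 2)) ≈ 199.28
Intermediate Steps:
Function('r')(S) = 0 (Function('r')(S) = Mul(7, Mul(0, 6)) = Mul(7, 0) = 0)
Function('y')(X, K) = Add(5, Pow(X, 2)) (Function('y')(X, K) = Add(Pow(X, 2), 5) = Add(5, Pow(X, 2)))
Pow(Add(Mul(Add(48, Function('M')(-1, Function('y')(-4, Function('r')(3)))), -10), 40201), Rational(1, 2)) = Pow(Add(Mul(Add(48, 1), -10), 40201), Rational(1, 2)) = Pow(Add(Mul(49, -10), 40201), Rational(1, 2)) = Pow(Add(-490, 40201), Rational(1, 2)) = Pow(39711, Rational(1, 2))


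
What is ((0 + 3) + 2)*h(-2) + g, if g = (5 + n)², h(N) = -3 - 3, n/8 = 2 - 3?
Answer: -21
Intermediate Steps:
n = -8 (n = 8*(2 - 3) = 8*(-1) = -8)
h(N) = -6
g = 9 (g = (5 - 8)² = (-3)² = 9)
((0 + 3) + 2)*h(-2) + g = ((0 + 3) + 2)*(-6) + 9 = (3 + 2)*(-6) + 9 = 5*(-6) + 9 = -30 + 9 = -21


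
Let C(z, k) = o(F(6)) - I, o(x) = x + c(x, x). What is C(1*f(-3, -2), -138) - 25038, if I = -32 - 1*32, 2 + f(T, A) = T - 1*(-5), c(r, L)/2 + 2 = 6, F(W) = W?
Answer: -24960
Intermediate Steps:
c(r, L) = 8 (c(r, L) = -4 + 2*6 = -4 + 12 = 8)
o(x) = 8 + x (o(x) = x + 8 = 8 + x)
f(T, A) = 3 + T (f(T, A) = -2 + (T - 1*(-5)) = -2 + (T + 5) = -2 + (5 + T) = 3 + T)
I = -64 (I = -32 - 32 = -64)
C(z, k) = 78 (C(z, k) = (8 + 6) - 1*(-64) = 14 + 64 = 78)
C(1*f(-3, -2), -138) - 25038 = 78 - 25038 = -24960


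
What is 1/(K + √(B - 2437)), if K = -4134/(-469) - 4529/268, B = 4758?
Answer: 28453292/7938433807 + 3519376*√2321/7938433807 ≈ 0.024943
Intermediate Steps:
K = -15167/1876 (K = -4134*(-1/469) - 4529*1/268 = 4134/469 - 4529/268 = -15167/1876 ≈ -8.0847)
1/(K + √(B - 2437)) = 1/(-15167/1876 + √(4758 - 2437)) = 1/(-15167/1876 + √2321)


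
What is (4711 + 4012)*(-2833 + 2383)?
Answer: -3925350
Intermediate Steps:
(4711 + 4012)*(-2833 + 2383) = 8723*(-450) = -3925350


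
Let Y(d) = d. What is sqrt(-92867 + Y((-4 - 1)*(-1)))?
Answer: 3*I*sqrt(10318) ≈ 304.73*I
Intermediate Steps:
sqrt(-92867 + Y((-4 - 1)*(-1))) = sqrt(-92867 + (-4 - 1)*(-1)) = sqrt(-92867 - 5*(-1)) = sqrt(-92867 + 5) = sqrt(-92862) = 3*I*sqrt(10318)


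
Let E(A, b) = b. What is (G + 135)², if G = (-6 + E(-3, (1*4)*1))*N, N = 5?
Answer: 15625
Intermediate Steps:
G = -10 (G = (-6 + (1*4)*1)*5 = (-6 + 4*1)*5 = (-6 + 4)*5 = -2*5 = -10)
(G + 135)² = (-10 + 135)² = 125² = 15625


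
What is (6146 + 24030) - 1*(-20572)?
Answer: 50748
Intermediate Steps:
(6146 + 24030) - 1*(-20572) = 30176 + 20572 = 50748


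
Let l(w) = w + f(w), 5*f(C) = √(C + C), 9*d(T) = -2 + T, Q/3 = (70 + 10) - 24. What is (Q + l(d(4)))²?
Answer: 57395776/2025 ≈ 28344.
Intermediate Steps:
Q = 168 (Q = 3*((70 + 10) - 24) = 3*(80 - 24) = 3*56 = 168)
d(T) = -2/9 + T/9 (d(T) = (-2 + T)/9 = -2/9 + T/9)
f(C) = √2*√C/5 (f(C) = √(C + C)/5 = √(2*C)/5 = (√2*√C)/5 = √2*√C/5)
l(w) = w + √2*√w/5
(Q + l(d(4)))² = (168 + ((-2/9 + (⅑)*4) + √2*√(-2/9 + (⅑)*4)/5))² = (168 + ((-2/9 + 4/9) + √2*√(-2/9 + 4/9)/5))² = (168 + (2/9 + √2*√(2/9)/5))² = (168 + (2/9 + √2*(√2/3)/5))² = (168 + (2/9 + 2/15))² = (168 + 16/45)² = (7576/45)² = 57395776/2025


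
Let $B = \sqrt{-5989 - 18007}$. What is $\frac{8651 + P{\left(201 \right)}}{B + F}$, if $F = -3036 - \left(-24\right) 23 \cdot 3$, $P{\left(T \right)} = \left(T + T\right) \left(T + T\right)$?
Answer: $- \frac{58737975}{482099} - \frac{170255 i \sqrt{5999}}{964198} \approx -121.84 - 13.676 i$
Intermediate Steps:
$P{\left(T \right)} = 4 T^{2}$ ($P{\left(T \right)} = 2 T 2 T = 4 T^{2}$)
$F = -1380$ ($F = -3036 - \left(-552\right) 3 = -3036 - -1656 = -3036 + 1656 = -1380$)
$B = 2 i \sqrt{5999}$ ($B = \sqrt{-23996} = 2 i \sqrt{5999} \approx 154.91 i$)
$\frac{8651 + P{\left(201 \right)}}{B + F} = \frac{8651 + 4 \cdot 201^{2}}{2 i \sqrt{5999} - 1380} = \frac{8651 + 4 \cdot 40401}{-1380 + 2 i \sqrt{5999}} = \frac{8651 + 161604}{-1380 + 2 i \sqrt{5999}} = \frac{170255}{-1380 + 2 i \sqrt{5999}}$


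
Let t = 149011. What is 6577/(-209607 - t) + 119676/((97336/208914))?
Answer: 1120770459763135/4363305206 ≈ 2.5686e+5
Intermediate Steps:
6577/(-209607 - t) + 119676/((97336/208914)) = 6577/(-209607 - 1*149011) + 119676/((97336/208914)) = 6577/(-209607 - 149011) + 119676/((97336*(1/208914))) = 6577/(-358618) + 119676/(48668/104457) = 6577*(-1/358618) + 119676*(104457/48668) = -6577/358618 + 3125248983/12167 = 1120770459763135/4363305206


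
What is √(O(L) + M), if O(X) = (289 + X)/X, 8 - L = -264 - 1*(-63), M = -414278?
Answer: 2*I*√4523993309/209 ≈ 643.64*I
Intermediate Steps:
L = 209 (L = 8 - (-264 - 1*(-63)) = 8 - (-264 + 63) = 8 - 1*(-201) = 8 + 201 = 209)
O(X) = (289 + X)/X
√(O(L) + M) = √((289 + 209)/209 - 414278) = √((1/209)*498 - 414278) = √(498/209 - 414278) = √(-86583604/209) = 2*I*√4523993309/209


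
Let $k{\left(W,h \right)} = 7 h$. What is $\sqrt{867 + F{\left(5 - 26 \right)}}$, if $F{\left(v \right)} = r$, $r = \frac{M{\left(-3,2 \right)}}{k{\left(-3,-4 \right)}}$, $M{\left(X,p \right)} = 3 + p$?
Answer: $\frac{\sqrt{169897}}{14} \approx 29.442$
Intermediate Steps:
$r = - \frac{5}{28}$ ($r = \frac{3 + 2}{7 \left(-4\right)} = \frac{5}{-28} = 5 \left(- \frac{1}{28}\right) = - \frac{5}{28} \approx -0.17857$)
$F{\left(v \right)} = - \frac{5}{28}$
$\sqrt{867 + F{\left(5 - 26 \right)}} = \sqrt{867 - \frac{5}{28}} = \sqrt{\frac{24271}{28}} = \frac{\sqrt{169897}}{14}$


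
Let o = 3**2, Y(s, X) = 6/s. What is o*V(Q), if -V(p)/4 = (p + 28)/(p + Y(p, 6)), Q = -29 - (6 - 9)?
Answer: 936/341 ≈ 2.7449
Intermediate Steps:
Q = -26 (Q = -29 - 1*(-3) = -29 + 3 = -26)
o = 9
V(p) = -4*(28 + p)/(p + 6/p) (V(p) = -4*(p + 28)/(p + 6/p) = -4*(28 + p)/(p + 6/p))
o*V(Q) = 9*(-4*(-26)*(28 - 26)/(6 + (-26)**2)) = 9*(-4*(-26)*2/(6 + 676)) = 9*(-4*(-26)*2/682) = 9*(-4*(-26)*1/682*2) = 9*(104/341) = 936/341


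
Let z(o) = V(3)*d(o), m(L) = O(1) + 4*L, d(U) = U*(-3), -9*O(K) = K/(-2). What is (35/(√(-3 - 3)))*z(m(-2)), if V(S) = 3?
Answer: -5005*I*√6/12 ≈ -1021.6*I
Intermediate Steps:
O(K) = K/18 (O(K) = -K/(9*(-2)) = -K*(-1)/(9*2) = -(-1)*K/18 = K/18)
d(U) = -3*U
m(L) = 1/18 + 4*L (m(L) = (1/18)*1 + 4*L = 1/18 + 4*L)
z(o) = -9*o (z(o) = 3*(-3*o) = -9*o)
(35/(√(-3 - 3)))*z(m(-2)) = (35/(√(-3 - 3)))*(-9*(1/18 + 4*(-2))) = (35/(√(-6)))*(-9*(1/18 - 8)) = (35/((I*√6)))*(-9*(-143/18)) = (35*(-I*√6/6))*(143/2) = -35*I*√6/6*(143/2) = -5005*I*√6/12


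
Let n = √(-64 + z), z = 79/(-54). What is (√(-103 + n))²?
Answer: -103 + I*√21210/18 ≈ -103.0 + 8.0909*I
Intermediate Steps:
z = -79/54 (z = 79*(-1/54) = -79/54 ≈ -1.4630)
n = I*√21210/18 (n = √(-64 - 79/54) = √(-3535/54) = I*√21210/18 ≈ 8.0909*I)
(√(-103 + n))² = (√(-103 + I*√21210/18))² = -103 + I*√21210/18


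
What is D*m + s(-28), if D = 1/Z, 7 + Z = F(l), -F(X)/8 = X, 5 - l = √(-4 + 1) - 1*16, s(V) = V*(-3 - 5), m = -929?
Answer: 7065583/30817 + 7432*I*√3/30817 ≈ 229.28 + 0.41771*I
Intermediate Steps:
s(V) = -8*V (s(V) = V*(-8) = -8*V)
l = 21 - I*√3 (l = 5 - (√(-4 + 1) - 1*16) = 5 - (√(-3) - 16) = 5 - (I*√3 - 16) = 5 - (-16 + I*√3) = 5 + (16 - I*√3) = 21 - I*√3 ≈ 21.0 - 1.732*I)
F(X) = -8*X
Z = -175 + 8*I*√3 (Z = -7 - 8*(21 - I*√3) = -7 + (-168 + 8*I*√3) = -175 + 8*I*√3 ≈ -175.0 + 13.856*I)
D = 1/(-175 + 8*I*√3) ≈ -0.0056787 - 0.00044964*I
D*m + s(-28) = (-175/30817 - 8*I*√3/30817)*(-929) - 8*(-28) = (162575/30817 + 7432*I*√3/30817) + 224 = 7065583/30817 + 7432*I*√3/30817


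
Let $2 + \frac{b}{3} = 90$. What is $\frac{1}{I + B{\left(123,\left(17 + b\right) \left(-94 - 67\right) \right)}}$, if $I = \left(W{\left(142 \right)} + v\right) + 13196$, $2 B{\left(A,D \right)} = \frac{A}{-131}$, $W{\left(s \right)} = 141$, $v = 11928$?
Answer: $\frac{262}{6619307} \approx 3.9581 \cdot 10^{-5}$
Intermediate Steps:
$b = 264$ ($b = -6 + 3 \cdot 90 = -6 + 270 = 264$)
$B{\left(A,D \right)} = - \frac{A}{262}$ ($B{\left(A,D \right)} = \frac{A \frac{1}{-131}}{2} = \frac{A \left(- \frac{1}{131}\right)}{2} = \frac{\left(- \frac{1}{131}\right) A}{2} = - \frac{A}{262}$)
$I = 25265$ ($I = \left(141 + 11928\right) + 13196 = 12069 + 13196 = 25265$)
$\frac{1}{I + B{\left(123,\left(17 + b\right) \left(-94 - 67\right) \right)}} = \frac{1}{25265 - \frac{123}{262}} = \frac{1}{\frac{6619307}{262}} = \frac{262}{6619307}$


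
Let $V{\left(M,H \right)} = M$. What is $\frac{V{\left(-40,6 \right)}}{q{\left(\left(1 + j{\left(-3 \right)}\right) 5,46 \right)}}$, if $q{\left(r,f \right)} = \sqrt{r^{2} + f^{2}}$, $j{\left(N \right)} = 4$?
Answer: $- \frac{40 \sqrt{2741}}{2741} \approx -0.76402$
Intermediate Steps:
$q{\left(r,f \right)} = \sqrt{f^{2} + r^{2}}$
$\frac{V{\left(-40,6 \right)}}{q{\left(\left(1 + j{\left(-3 \right)}\right) 5,46 \right)}} = - \frac{40}{\sqrt{46^{2} + \left(\left(1 + 4\right) 5\right)^{2}}} = - \frac{40}{\sqrt{2116 + \left(5 \cdot 5\right)^{2}}} = - \frac{40}{\sqrt{2116 + 25^{2}}} = - \frac{40}{\sqrt{2116 + 625}} = - \frac{40}{\sqrt{2741}} = - 40 \frac{\sqrt{2741}}{2741} = - \frac{40 \sqrt{2741}}{2741}$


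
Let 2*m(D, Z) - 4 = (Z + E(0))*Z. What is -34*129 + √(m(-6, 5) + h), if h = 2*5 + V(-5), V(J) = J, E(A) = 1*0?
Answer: -4386 + √78/2 ≈ -4381.6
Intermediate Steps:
E(A) = 0
h = 5 (h = 2*5 - 5 = 10 - 5 = 5)
m(D, Z) = 2 + Z²/2 (m(D, Z) = 2 + ((Z + 0)*Z)/2 = 2 + (Z*Z)/2 = 2 + Z²/2)
-34*129 + √(m(-6, 5) + h) = -34*129 + √((2 + (½)*5²) + 5) = -4386 + √((2 + (½)*25) + 5) = -4386 + √((2 + 25/2) + 5) = -4386 + √(29/2 + 5) = -4386 + √(39/2) = -4386 + √78/2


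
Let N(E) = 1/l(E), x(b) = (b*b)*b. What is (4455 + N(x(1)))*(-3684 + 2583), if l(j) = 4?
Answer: -19620921/4 ≈ -4.9052e+6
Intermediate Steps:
x(b) = b**3 (x(b) = b**2*b = b**3)
N(E) = 1/4
(4455 + N(x(1)))*(-3684 + 2583) = (4455 + 1/4)*(-3684 + 2583) = (17821/4)*(-1101) = -19620921/4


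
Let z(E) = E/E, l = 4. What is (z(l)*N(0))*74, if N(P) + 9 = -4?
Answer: -962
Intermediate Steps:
z(E) = 1
N(P) = -13 (N(P) = -9 - 4 = -13)
(z(l)*N(0))*74 = (1*(-13))*74 = -13*74 = -962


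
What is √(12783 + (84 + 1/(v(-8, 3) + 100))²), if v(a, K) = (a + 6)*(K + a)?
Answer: √240070381/110 ≈ 140.86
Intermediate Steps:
v(a, K) = (6 + a)*(K + a)
√(12783 + (84 + 1/(v(-8, 3) + 100))²) = √(12783 + (84 + 1/(((-8)² + 6*3 + 6*(-8) + 3*(-8)) + 100))²) = √(12783 + (84 + 1/((64 + 18 - 48 - 24) + 100))²) = √(12783 + (84 + 1/(10 + 100))²) = √(12783 + (84 + 1/110)²) = √(12783 + (9241/110)²) = √(12783 + 85396081/12100) = √(240070381/12100) = √240070381/110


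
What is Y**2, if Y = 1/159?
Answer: 1/25281 ≈ 3.9555e-5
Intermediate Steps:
Y = 1/159 ≈ 0.0062893
Y**2 = (1/159)**2 = 1/25281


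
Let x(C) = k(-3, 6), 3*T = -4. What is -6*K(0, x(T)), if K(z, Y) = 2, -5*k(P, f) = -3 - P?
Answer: -12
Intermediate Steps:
T = -4/3 (T = (⅓)*(-4) = -4/3 ≈ -1.3333)
k(P, f) = ⅗ + P/5 (k(P, f) = -(-3 - P)/5 = ⅗ + P/5)
x(C) = 0 (x(C) = ⅗ + (⅕)*(-3) = ⅗ - ⅗ = 0)
-6*K(0, x(T)) = -6*2 = -12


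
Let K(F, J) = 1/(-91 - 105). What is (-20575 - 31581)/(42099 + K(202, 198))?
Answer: -10222576/8251403 ≈ -1.2389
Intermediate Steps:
K(F, J) = -1/196 (K(F, J) = 1/(-196) = -1/196)
(-20575 - 31581)/(42099 + K(202, 198)) = (-20575 - 31581)/(42099 - 1/196) = -52156/8251403/196 = -52156*196/8251403 = -10222576/8251403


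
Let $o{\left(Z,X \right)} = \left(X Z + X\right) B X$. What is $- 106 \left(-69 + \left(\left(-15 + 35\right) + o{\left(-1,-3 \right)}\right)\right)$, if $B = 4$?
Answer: $5194$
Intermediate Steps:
$o{\left(Z,X \right)} = X \left(4 X + 4 X Z\right)$ ($o{\left(Z,X \right)} = \left(X Z + X\right) 4 X = \left(X + X Z\right) 4 X = \left(4 X + 4 X Z\right) X = X \left(4 X + 4 X Z\right)$)
$- 106 \left(-69 + \left(\left(-15 + 35\right) + o{\left(-1,-3 \right)}\right)\right) = - 106 \left(-69 + \left(\left(-15 + 35\right) + 4 \left(-3\right)^{2} \left(1 - 1\right)\right)\right) = - 106 \left(-69 + \left(20 + 4 \cdot 9 \cdot 0\right)\right) = - 106 \left(-69 + \left(20 + 0\right)\right) = - 106 \left(-69 + 20\right) = \left(-106\right) \left(-49\right) = 5194$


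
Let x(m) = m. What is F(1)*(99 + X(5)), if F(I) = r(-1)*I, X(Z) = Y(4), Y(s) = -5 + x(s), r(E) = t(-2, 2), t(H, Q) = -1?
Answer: -98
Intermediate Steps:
r(E) = -1
Y(s) = -5 + s
X(Z) = -1 (X(Z) = -5 + 4 = -1)
F(I) = -I
F(1)*(99 + X(5)) = (-1*1)*(99 - 1) = -1*98 = -98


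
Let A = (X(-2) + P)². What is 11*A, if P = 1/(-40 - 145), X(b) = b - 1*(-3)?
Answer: 372416/34225 ≈ 10.881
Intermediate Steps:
X(b) = 3 + b (X(b) = b + 3 = 3 + b)
P = -1/185 (P = 1/(-185) = -1/185 ≈ -0.0054054)
A = 33856/34225 (A = ((3 - 2) - 1/185)² = (1 - 1/185)² = (184/185)² = 33856/34225 ≈ 0.98922)
11*A = 11*(33856/34225) = 372416/34225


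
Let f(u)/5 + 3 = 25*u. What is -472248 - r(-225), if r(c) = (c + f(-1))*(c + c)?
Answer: -636498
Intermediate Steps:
f(u) = -15 + 125*u (f(u) = -15 + 5*(25*u) = -15 + 125*u)
r(c) = 2*c*(-140 + c) (r(c) = (c + (-15 + 125*(-1)))*(c + c) = (c + (-15 - 125))*(2*c) = (c - 140)*(2*c) = (-140 + c)*(2*c) = 2*c*(-140 + c))
-472248 - r(-225) = -472248 - 2*(-225)*(-140 - 225) = -472248 - 2*(-225)*(-365) = -472248 - 1*164250 = -472248 - 164250 = -636498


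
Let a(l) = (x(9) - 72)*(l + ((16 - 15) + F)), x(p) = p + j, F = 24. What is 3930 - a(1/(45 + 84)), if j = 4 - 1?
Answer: 233510/43 ≈ 5430.5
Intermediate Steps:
j = 3
x(p) = 3 + p (x(p) = p + 3 = 3 + p)
a(l) = -1500 - 60*l (a(l) = ((3 + 9) - 72)*(l + ((16 - 15) + 24)) = (12 - 72)*(l + (1 + 24)) = -60*(l + 25) = -60*(25 + l) = -1500 - 60*l)
3930 - a(1/(45 + 84)) = 3930 - (-1500 - 60/(45 + 84)) = 3930 - (-1500 - 60/129) = 3930 - (-1500 - 60*1/129) = 3930 - (-1500 - 20/43) = 3930 - 1*(-64520/43) = 3930 + 64520/43 = 233510/43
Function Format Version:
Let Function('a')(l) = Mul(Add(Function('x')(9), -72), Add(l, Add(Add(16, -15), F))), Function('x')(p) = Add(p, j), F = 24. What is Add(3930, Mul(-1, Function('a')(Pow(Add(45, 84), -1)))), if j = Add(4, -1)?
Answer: Rational(233510, 43) ≈ 5430.5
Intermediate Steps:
j = 3
Function('x')(p) = Add(3, p) (Function('x')(p) = Add(p, 3) = Add(3, p))
Function('a')(l) = Add(-1500, Mul(-60, l)) (Function('a')(l) = Mul(Add(Add(3, 9), -72), Add(l, Add(Add(16, -15), 24))) = Mul(Add(12, -72), Add(l, Add(1, 24))) = Mul(-60, Add(l, 25)) = Mul(-60, Add(25, l)) = Add(-1500, Mul(-60, l)))
Add(3930, Mul(-1, Function('a')(Pow(Add(45, 84), -1)))) = Add(3930, Mul(-1, Add(-1500, Mul(-60, Pow(Add(45, 84), -1))))) = Add(3930, Mul(-1, Add(-1500, Mul(-60, Pow(129, -1))))) = Add(3930, Mul(-1, Add(-1500, Mul(-60, Rational(1, 129))))) = Add(3930, Mul(-1, Add(-1500, Rational(-20, 43)))) = Add(3930, Mul(-1, Rational(-64520, 43))) = Add(3930, Rational(64520, 43)) = Rational(233510, 43)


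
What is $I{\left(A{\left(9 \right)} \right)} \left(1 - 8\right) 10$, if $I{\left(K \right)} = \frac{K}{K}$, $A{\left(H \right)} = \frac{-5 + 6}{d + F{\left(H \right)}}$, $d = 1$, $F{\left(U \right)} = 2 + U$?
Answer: $-70$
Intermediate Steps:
$A{\left(H \right)} = \frac{1}{3 + H}$ ($A{\left(H \right)} = \frac{-5 + 6}{1 + \left(2 + H\right)} = 1 \frac{1}{3 + H} = \frac{1}{3 + H}$)
$I{\left(K \right)} = 1$
$I{\left(A{\left(9 \right)} \right)} \left(1 - 8\right) 10 = 1 \left(1 - 8\right) 10 = 1 \left(\left(-7\right) 10\right) = 1 \left(-70\right) = -70$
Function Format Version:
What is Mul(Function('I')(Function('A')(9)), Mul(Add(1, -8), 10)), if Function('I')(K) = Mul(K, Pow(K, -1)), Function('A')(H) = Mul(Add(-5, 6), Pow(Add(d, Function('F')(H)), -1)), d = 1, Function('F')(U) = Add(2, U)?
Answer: -70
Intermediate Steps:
Function('A')(H) = Pow(Add(3, H), -1) (Function('A')(H) = Mul(Add(-5, 6), Pow(Add(1, Add(2, H)), -1)) = Mul(1, Pow(Add(3, H), -1)) = Pow(Add(3, H), -1))
Function('I')(K) = 1
Mul(Function('I')(Function('A')(9)), Mul(Add(1, -8), 10)) = Mul(1, Mul(Add(1, -8), 10)) = Mul(1, Mul(-7, 10)) = Mul(1, -70) = -70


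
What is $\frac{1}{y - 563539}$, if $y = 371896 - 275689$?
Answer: $- \frac{1}{467332} \approx -2.1398 \cdot 10^{-6}$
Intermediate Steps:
$y = 96207$ ($y = 371896 - 275689 = 96207$)
$\frac{1}{y - 563539} = \frac{1}{96207 - 563539} = \frac{1}{-467332} = - \frac{1}{467332}$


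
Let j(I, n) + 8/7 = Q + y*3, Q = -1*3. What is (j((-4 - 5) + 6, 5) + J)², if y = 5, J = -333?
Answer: 5085025/49 ≈ 1.0378e+5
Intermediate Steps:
Q = -3
j(I, n) = 76/7 (j(I, n) = -8/7 + (-3 + 5*3) = -8/7 + (-3 + 15) = -8/7 + 12 = 76/7)
(j((-4 - 5) + 6, 5) + J)² = (76/7 - 333)² = (-2255/7)² = 5085025/49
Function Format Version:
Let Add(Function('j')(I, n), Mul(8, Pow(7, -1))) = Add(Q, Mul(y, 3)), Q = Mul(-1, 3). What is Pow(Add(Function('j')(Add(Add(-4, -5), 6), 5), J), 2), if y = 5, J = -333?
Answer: Rational(5085025, 49) ≈ 1.0378e+5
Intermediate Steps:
Q = -3
Function('j')(I, n) = Rational(76, 7) (Function('j')(I, n) = Add(Rational(-8, 7), Add(-3, Mul(5, 3))) = Add(Rational(-8, 7), Add(-3, 15)) = Add(Rational(-8, 7), 12) = Rational(76, 7))
Pow(Add(Function('j')(Add(Add(-4, -5), 6), 5), J), 2) = Pow(Add(Rational(76, 7), -333), 2) = Pow(Rational(-2255, 7), 2) = Rational(5085025, 49)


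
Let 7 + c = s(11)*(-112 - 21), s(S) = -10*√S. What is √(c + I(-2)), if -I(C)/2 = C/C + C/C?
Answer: √(-11 + 1330*√11) ≈ 66.333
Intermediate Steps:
I(C) = -4 (I(C) = -2*(C/C + C/C) = -2*(1 + 1) = -2*2 = -4)
c = -7 + 1330*√11 (c = -7 + (-10*√11)*(-112 - 21) = -7 - 10*√11*(-133) = -7 + 1330*√11 ≈ 4404.1)
√(c + I(-2)) = √((-7 + 1330*√11) - 4) = √(-11 + 1330*√11)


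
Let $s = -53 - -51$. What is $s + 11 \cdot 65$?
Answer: $713$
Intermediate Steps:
$s = -2$ ($s = -53 + 51 = -2$)
$s + 11 \cdot 65 = -2 + 11 \cdot 65 = -2 + 715 = 713$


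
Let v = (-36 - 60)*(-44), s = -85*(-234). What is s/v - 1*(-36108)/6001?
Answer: 2665491/248512 ≈ 10.726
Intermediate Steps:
s = 19890
v = 4224 (v = -96*(-44) = 4224)
s/v - 1*(-36108)/6001 = 19890/4224 - 1*(-36108)/6001 = 19890*(1/4224) + 36108*(1/6001) = 3315/704 + 2124/353 = 2665491/248512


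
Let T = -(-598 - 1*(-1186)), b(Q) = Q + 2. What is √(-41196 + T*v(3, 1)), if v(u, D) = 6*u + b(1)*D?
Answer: 2*I*√13386 ≈ 231.4*I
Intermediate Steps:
b(Q) = 2 + Q
v(u, D) = 3*D + 6*u (v(u, D) = 6*u + (2 + 1)*D = 6*u + 3*D = 3*D + 6*u)
T = -588 (T = -(-598 + 1186) = -1*588 = -588)
√(-41196 + T*v(3, 1)) = √(-41196 - 588*(3*1 + 6*3)) = √(-41196 - 588*(3 + 18)) = √(-41196 - 588*21) = √(-41196 - 12348) = √(-53544) = 2*I*√13386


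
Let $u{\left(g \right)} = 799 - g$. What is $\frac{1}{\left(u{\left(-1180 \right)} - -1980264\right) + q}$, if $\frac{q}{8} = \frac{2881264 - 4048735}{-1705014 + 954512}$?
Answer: $\frac{375251}{743843337877} \approx 5.0448 \cdot 10^{-7}$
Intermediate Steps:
$q = \frac{4669884}{375251}$ ($q = 8 \frac{2881264 - 4048735}{-1705014 + 954512} = 8 \left(- \frac{1167471}{-750502}\right) = 8 \left(\left(-1167471\right) \left(- \frac{1}{750502}\right)\right) = 8 \cdot \frac{1167471}{750502} = \frac{4669884}{375251} \approx 12.445$)
$\frac{1}{\left(u{\left(-1180 \right)} - -1980264\right) + q} = \frac{1}{\left(\left(799 - -1180\right) - -1980264\right) + \frac{4669884}{375251}} = \frac{1}{\left(\left(799 + 1180\right) + 1980264\right) + \frac{4669884}{375251}} = \frac{1}{\left(1979 + 1980264\right) + \frac{4669884}{375251}} = \frac{1}{1982243 + \frac{4669884}{375251}} = \frac{1}{\frac{743843337877}{375251}} = \frac{375251}{743843337877}$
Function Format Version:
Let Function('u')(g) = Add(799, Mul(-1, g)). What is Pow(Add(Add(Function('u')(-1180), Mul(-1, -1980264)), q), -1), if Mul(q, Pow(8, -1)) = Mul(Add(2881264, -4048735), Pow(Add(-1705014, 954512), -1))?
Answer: Rational(375251, 743843337877) ≈ 5.0448e-7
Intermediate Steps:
q = Rational(4669884, 375251) (q = Mul(8, Mul(Add(2881264, -4048735), Pow(Add(-1705014, 954512), -1))) = Mul(8, Mul(-1167471, Pow(-750502, -1))) = Mul(8, Mul(-1167471, Rational(-1, 750502))) = Mul(8, Rational(1167471, 750502)) = Rational(4669884, 375251) ≈ 12.445)
Pow(Add(Add(Function('u')(-1180), Mul(-1, -1980264)), q), -1) = Pow(Add(Add(Add(799, Mul(-1, -1180)), Mul(-1, -1980264)), Rational(4669884, 375251)), -1) = Pow(Add(Add(Add(799, 1180), 1980264), Rational(4669884, 375251)), -1) = Pow(Add(Add(1979, 1980264), Rational(4669884, 375251)), -1) = Pow(Add(1982243, Rational(4669884, 375251)), -1) = Pow(Rational(743843337877, 375251), -1) = Rational(375251, 743843337877)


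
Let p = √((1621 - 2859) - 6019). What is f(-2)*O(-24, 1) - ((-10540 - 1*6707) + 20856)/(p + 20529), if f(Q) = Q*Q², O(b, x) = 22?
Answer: (-176*√7257 + 3616713*I)/(√7257 - 20529*I) ≈ -176.18 + 0.0007295*I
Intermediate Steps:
p = I*√7257 (p = √(-1238 - 6019) = √(-7257) = I*√7257 ≈ 85.188*I)
f(Q) = Q³
f(-2)*O(-24, 1) - ((-10540 - 1*6707) + 20856)/(p + 20529) = (-2)³*22 - ((-10540 - 1*6707) + 20856)/(I*√7257 + 20529) = -8*22 - ((-10540 - 6707) + 20856)/(20529 + I*√7257) = -176 - (-17247 + 20856)/(20529 + I*√7257) = -176 - 3609/(20529 + I*√7257)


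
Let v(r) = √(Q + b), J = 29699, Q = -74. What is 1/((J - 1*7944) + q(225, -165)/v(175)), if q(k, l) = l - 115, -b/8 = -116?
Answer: 265411/5774015185 + 4*√854/5774015185 ≈ 4.5987e-5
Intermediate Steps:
b = 928 (b = -8*(-116) = 928)
q(k, l) = -115 + l
v(r) = √854 (v(r) = √(-74 + 928) = √854)
1/((J - 1*7944) + q(225, -165)/v(175)) = 1/((29699 - 1*7944) + (-115 - 165)/(√854)) = 1/((29699 - 7944) - 20*√854/61) = 1/(21755 - 20*√854/61)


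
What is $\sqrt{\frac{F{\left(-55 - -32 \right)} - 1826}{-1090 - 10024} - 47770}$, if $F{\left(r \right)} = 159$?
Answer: $\frac{3 i \sqrt{655619939098}}{11114} \approx 218.56 i$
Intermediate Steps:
$\sqrt{\frac{F{\left(-55 - -32 \right)} - 1826}{-1090 - 10024} - 47770} = \sqrt{\frac{159 - 1826}{-1090 - 10024} - 47770} = \sqrt{- \frac{1667}{-11114} - 47770} = \sqrt{\left(-1667\right) \left(- \frac{1}{11114}\right) - 47770} = \sqrt{\frac{1667}{11114} - 47770} = \sqrt{- \frac{530914113}{11114}} = \frac{3 i \sqrt{655619939098}}{11114}$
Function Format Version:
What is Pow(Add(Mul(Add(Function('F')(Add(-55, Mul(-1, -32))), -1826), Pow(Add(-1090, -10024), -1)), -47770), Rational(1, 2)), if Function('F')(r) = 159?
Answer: Mul(Rational(3, 11114), I, Pow(655619939098, Rational(1, 2))) ≈ Mul(218.56, I)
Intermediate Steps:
Pow(Add(Mul(Add(Function('F')(Add(-55, Mul(-1, -32))), -1826), Pow(Add(-1090, -10024), -1)), -47770), Rational(1, 2)) = Pow(Add(Mul(Add(159, -1826), Pow(Add(-1090, -10024), -1)), -47770), Rational(1, 2)) = Pow(Add(Mul(-1667, Pow(-11114, -1)), -47770), Rational(1, 2)) = Pow(Add(Mul(-1667, Rational(-1, 11114)), -47770), Rational(1, 2)) = Pow(Add(Rational(1667, 11114), -47770), Rational(1, 2)) = Pow(Rational(-530914113, 11114), Rational(1, 2)) = Mul(Rational(3, 11114), I, Pow(655619939098, Rational(1, 2)))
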